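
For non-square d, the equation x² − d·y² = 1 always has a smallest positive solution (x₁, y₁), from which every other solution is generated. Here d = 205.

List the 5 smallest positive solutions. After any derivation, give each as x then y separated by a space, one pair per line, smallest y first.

39689 2772
3150433441 220035816
250075105640009 17466002999676
19850461732342200961 1386416385888245712
1575689951139784122242249 110050959861571165127460

d=205: √d = [14; 3,6,1,4,1,6,3,28] (ℓ=8, even), read p_7/q_7
k=0  a_k=14  p_k/q_k = 14/1
…
k=6  a_k=6  p_k/q_k = 12614/881
k=7  a_k=3  p_k/q_k = 39689/2772
(x₁, y₁) = (39689, 2772);  39689² − 205·2772² = 1 ✓
n=2: (39689,2772)∘(39689,2772) = (39689·39689+205·2772·2772, 39689·2772+2772·39689) = (3150433441,220035816)
n=3: (3150433441,220035816)∘(39689,2772) = (39689·3150433441+205·2772·220035816, 39689·220035816+2772·3150433441) = (250075105640009,17466002999676)
n=4: (250075105640009,17466002999676)∘(39689,2772) = (39689·250075105640009+205·2772·17466002999676, 39689·17466002999676+2772·250075105640009) = (19850461732342200961,1386416385888245712)
n=5: (19850461732342200961,1386416385888245712)∘(39689,2772) = (39689·19850461732342200961+205·2772·1386416385888245712, 39689·1386416385888245712+2772·19850461732342200961) = (1575689951139784122242249,110050959861571165127460)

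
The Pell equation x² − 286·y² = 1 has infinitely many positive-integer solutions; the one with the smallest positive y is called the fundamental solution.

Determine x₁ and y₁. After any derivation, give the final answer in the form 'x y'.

561835 33222

√286 → a₀=16, period (1,10,3,3,2,3,3,10,1,32); ℓ=10 even so k=9
i=0: a=16 ⇒ p=16, q=1
…
i=2: a=10 ⇒ p=186, q=11
i=3: a=3 ⇒ p=575, q=34
i=4: a=3 ⇒ p=1911, q=113
i=5: a=2 ⇒ p=4397, q=260
i=6: a=3 ⇒ p=15102, q=893
…
i=8: a=10 ⇒ p=512132, q=30283
i=9: a=1 ⇒ p=561835, q=33222
(x₁, y₁) = (561835, 33222);  561835² − 286·33222² = 1 ✓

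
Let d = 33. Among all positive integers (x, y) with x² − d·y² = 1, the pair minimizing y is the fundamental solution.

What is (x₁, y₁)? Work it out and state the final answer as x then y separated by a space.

23 4

√33 = [5; 1,2,1,10, …], period ℓ=4 (even) → k=3
i=0: a=5 ⇒ p=5, q=1
i=1: a=1 ⇒ p=6, q=1
i=2: a=2 ⇒ p=17, q=3
i=3: a=1 ⇒ p=23, q=4
(x₁, y₁) = (23, 4);  23² − 33·4² = 1 ✓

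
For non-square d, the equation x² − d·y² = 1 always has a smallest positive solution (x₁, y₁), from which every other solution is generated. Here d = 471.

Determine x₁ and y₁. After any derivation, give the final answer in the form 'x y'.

7838695 361188

d=471: √d = [21; 1,2,2,1,3,…,2,1,42] (ℓ=14, even), read p_13/q_13
a_0=21:  p_0=21·1+0=21,  q_0=21·0+1=1
a_1=1:  p_1=1·21+1=22,  q_1=1·1+0=1
…
a_9=3:  p_9=3·198665+48809=644804,  q_9=3·9154+2249=29711
…
a_12=2:  p_12=2·2331742+843469=5506953,  q_12=2·107441+38865=253747
a_13=1:  p_13=1·5506953+2331742=7838695,  q_13=1·253747+107441=361188
(x₁, y₁) = (7838695, 361188);  7838695² − 471·361188² = 1 ✓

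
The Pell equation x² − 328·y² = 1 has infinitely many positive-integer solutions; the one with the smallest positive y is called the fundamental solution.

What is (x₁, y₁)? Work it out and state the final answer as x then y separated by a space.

√328 = [18; 9,36, …], period ℓ=2 (even) → k=1
step 0: (18, 1)  from 18·(1,0) + (0,1)
step 1: (163, 9)  from 9·(18,1) + (1,0)
fundamental: x₁=163, y₁=9  (since 26569 − 328·81 = 1)

163 9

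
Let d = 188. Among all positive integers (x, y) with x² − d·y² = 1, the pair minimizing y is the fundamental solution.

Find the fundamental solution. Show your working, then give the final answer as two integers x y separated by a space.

√188 = [13; 1,2,2,6,2,2,1,26, …], period ℓ=8 (even) → k=7
step 0: (13, 1)  from 13·(1,0) + (0,1)
…
step 6: (3277, 239)  from 2·(1330,97) + (617,45)
step 7: (4607, 336)  from 1·(3277,239) + (1330,97)
(x₁, y₁) = (4607, 336);  4607² − 188·336² = 1 ✓

4607 336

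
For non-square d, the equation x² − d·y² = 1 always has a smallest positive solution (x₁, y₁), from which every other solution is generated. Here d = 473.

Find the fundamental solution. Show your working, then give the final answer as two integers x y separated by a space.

87 4

√473 = [21; 1,2,1,42, …], period ℓ=4 (even) → k=3
a_0=21:  p_0=21·1+0=21,  q_0=21·0+1=1
…
a_2=2:  p_2=2·22+21=65,  q_2=2·1+1=3
a_3=1:  p_3=1·65+22=87,  q_3=1·3+1=4
(x₁, y₁) = (87, 4);  87² − 473·4² = 1 ✓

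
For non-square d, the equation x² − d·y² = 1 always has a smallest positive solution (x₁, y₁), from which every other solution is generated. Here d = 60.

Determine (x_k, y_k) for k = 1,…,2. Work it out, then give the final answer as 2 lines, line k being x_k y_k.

31 4
1921 248

√60 = [7; 1,2,1,14, …], period ℓ=4 (even) → k=3
a_0=7:  p_0=7·1+0=7,  q_0=7·0+1=1
…
a_2=2:  p_2=2·8+7=23,  q_2=2·1+1=3
a_3=1:  p_3=1·23+8=31,  q_3=1·3+1=4
→ (31, 4).  Check: 31²=961, 60·4²=960, difference 1.
k=2:  x_2 = 31·31+60·4·4 = 1921,  y_2 = 31·4+4·31 = 248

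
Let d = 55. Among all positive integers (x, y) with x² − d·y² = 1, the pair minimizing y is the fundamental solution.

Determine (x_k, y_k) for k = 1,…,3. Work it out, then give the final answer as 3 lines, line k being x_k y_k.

89 12
15841 2136
2819609 380196

d=55: √d = [7; 2,2,2,14] (ℓ=4, even), read p_3/q_3
step 0: (7, 1)  from 7·(1,0) + (0,1)
…
step 2: (37, 5)  from 2·(15,2) + (7,1)
step 3: (89, 12)  from 2·(37,5) + (15,2)
(x₁, y₁) = (89, 12);  89² − 55·12² = 1 ✓
(89+12√55)^2 = 15841 + 2136√55
(89+12√55)^3 = 2819609 + 380196√55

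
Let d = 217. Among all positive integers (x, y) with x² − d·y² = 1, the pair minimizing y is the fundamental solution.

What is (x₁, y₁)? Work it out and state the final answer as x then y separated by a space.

√217 = [14; 1,2,1,2,1,…,2,1,28, …], period ℓ=16 (even) → k=15
i=0: a=14 ⇒ p=14, q=1
i=1: a=1 ⇒ p=15, q=1
i=2: a=2 ⇒ p=44, q=3
i=3: a=1 ⇒ p=59, q=4
…
i=5: a=1 ⇒ p=221, q=15
i=6: a=1 ⇒ p=383, q=26
…
i=9: a=9 ⇒ p=139163, q=9447
…
i=13: a=1 ⇒ p=1034361, q=70217
i=14: a=2 ⇒ p=2809702, q=190735
i=15: a=1 ⇒ p=3844063, q=260952
→ (3844063, 260952).  Check: 3844063²=14776820347969, 217·260952²=14776820347968, difference 1.

3844063 260952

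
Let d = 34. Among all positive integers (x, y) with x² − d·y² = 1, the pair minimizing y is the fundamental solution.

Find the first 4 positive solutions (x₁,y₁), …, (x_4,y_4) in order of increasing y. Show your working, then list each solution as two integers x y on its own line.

d=34: √d = [5; 1,4,1,10] (ℓ=4, even), read p_3/q_3
i=0: a=5 ⇒ p=5, q=1
i=1: a=1 ⇒ p=6, q=1
i=2: a=4 ⇒ p=29, q=5
i=3: a=1 ⇒ p=35, q=6
fundamental: x₁=35, y₁=6  (since 1225 − 34·36 = 1)
n=2: (35,6)∘(35,6) = (35·35+34·6·6, 35·6+6·35) = (2449,420)
n=3: (2449,420)∘(35,6) = (35·2449+34·6·420, 35·420+6·2449) = (171395,29394)
n=4: (171395,29394)∘(35,6) = (35·171395+34·6·29394, 35·29394+6·171395) = (11995201,2057160)

35 6
2449 420
171395 29394
11995201 2057160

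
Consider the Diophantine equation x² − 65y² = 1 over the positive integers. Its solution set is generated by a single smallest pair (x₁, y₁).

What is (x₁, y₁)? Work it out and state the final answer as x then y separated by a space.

[8; 16] for √65; ℓ=1 ⇒ convergent index 1
k=0  a_k=8  p_k/q_k = 8/1
k=1  a_k=16  p_k/q_k = 129/16
fundamental: x₁=129, y₁=16  (since 16641 − 65·256 = 1)

129 16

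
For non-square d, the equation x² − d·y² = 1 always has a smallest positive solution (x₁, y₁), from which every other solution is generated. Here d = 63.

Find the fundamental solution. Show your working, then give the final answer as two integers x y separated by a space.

d=63: √d = [7; 1,14] (ℓ=2, even), read p_1/q_1
step 0: (7, 1)  from 7·(1,0) + (0,1)
step 1: (8, 1)  from 1·(7,1) + (1,0)
→ (8, 1).  Check: 8²=64, 63·1²=63, difference 1.

8 1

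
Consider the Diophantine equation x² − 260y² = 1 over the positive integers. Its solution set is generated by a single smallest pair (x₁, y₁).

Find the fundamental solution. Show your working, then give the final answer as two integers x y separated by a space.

[16; 8,32] for √260; ℓ=2 ⇒ convergent index 1
k=0  a_k=16  p_k/q_k = 16/1
k=1  a_k=8  p_k/q_k = 129/8
(x₁, y₁) = (129, 8);  129² − 260·8² = 1 ✓

129 8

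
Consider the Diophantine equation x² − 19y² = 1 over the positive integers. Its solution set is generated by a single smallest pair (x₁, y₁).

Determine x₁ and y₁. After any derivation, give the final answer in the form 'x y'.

170 39

√19 → a₀=4, period (2,1,3,1,2,8); ℓ=6 even so k=5
k=0  a_k=4  p_k/q_k = 4/1
…
k=2  a_k=1  p_k/q_k = 13/3
…
k=4  a_k=1  p_k/q_k = 61/14
k=5  a_k=2  p_k/q_k = 170/39
→ (170, 39).  Check: 170²=28900, 19·39²=28899, difference 1.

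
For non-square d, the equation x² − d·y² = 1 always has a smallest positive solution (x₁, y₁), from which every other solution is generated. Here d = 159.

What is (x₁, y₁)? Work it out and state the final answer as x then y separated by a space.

1324 105

d=159: √d = [12; 1,1,1,1,3,1,1,1,1,24] (ℓ=10, even), read p_9/q_9
a_0=12:  p_0=12·1+0=12,  q_0=12·0+1=1
a_1=1:  p_1=1·12+1=13,  q_1=1·1+0=1
…
a_3=1:  p_3=1·25+13=38,  q_3=1·2+1=3
a_4=1:  p_4=1·38+25=63,  q_4=1·3+2=5
…
a_7=1:  p_7=1·290+227=517,  q_7=1·23+18=41
a_8=1:  p_8=1·517+290=807,  q_8=1·41+23=64
a_9=1:  p_9=1·807+517=1324,  q_9=1·64+41=105
(x₁, y₁) = (1324, 105);  1324² − 159·105² = 1 ✓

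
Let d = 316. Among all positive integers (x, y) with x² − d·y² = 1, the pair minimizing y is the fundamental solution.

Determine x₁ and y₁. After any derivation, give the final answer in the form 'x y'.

[17; 1,3,2,8,2,3,1,34] for √316; ℓ=8 ⇒ convergent index 7
k=0  a_k=17  p_k/q_k = 17/1
k=1  a_k=1  p_k/q_k = 18/1
k=2  a_k=3  p_k/q_k = 71/4
k=3  a_k=2  p_k/q_k = 160/9
…
k=5  a_k=2  p_k/q_k = 2862/161
k=6  a_k=3  p_k/q_k = 9937/559
k=7  a_k=1  p_k/q_k = 12799/720
→ (12799, 720).  Check: 12799²=163814401, 316·720²=163814400, difference 1.

12799 720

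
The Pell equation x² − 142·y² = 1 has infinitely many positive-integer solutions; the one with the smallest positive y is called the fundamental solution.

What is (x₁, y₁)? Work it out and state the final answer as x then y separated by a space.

[11; 1,10,1,22] for √142; ℓ=4 ⇒ convergent index 3
i=0: a=11 ⇒ p=11, q=1
i=1: a=1 ⇒ p=12, q=1
i=2: a=10 ⇒ p=131, q=11
i=3: a=1 ⇒ p=143, q=12
fundamental: x₁=143, y₁=12  (since 20449 − 142·144 = 1)

143 12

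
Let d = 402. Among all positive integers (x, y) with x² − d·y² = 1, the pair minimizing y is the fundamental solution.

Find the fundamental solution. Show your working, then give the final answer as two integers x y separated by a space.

401 20

d=402: √d = [20; 20,40] (ℓ=2, even), read p_1/q_1
a_0=20:  p_0=20·1+0=20,  q_0=20·0+1=1
a_1=20:  p_1=20·20+1=401,  q_1=20·1+0=20
fundamental: x₁=401, y₁=20  (since 160801 − 402·400 = 1)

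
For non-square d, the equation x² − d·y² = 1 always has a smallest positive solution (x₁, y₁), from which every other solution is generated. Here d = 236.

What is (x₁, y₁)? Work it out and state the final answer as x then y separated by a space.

561799 36570

√236 = [15; 2,1,3,5,1,6,1,5,3,1,2,30, …], period ℓ=12 (even) → k=11
k=0  a_k=15  p_k/q_k = 15/1
k=1  a_k=2  p_k/q_k = 31/2
…
k=4  a_k=5  p_k/q_k = 891/58
k=5  a_k=1  p_k/q_k = 1060/69
…
k=10  a_k=1  p_k/q_k = 203535/13249
k=11  a_k=2  p_k/q_k = 561799/36570
fundamental: x₁=561799, y₁=36570  (since 315618116401 − 236·1337364900 = 1)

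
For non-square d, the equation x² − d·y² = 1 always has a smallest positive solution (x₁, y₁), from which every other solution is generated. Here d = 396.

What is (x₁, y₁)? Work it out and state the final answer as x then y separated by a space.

√396 = [19; 1,8,1,38, …], period ℓ=4 (even) → k=3
i=0: a=19 ⇒ p=19, q=1
i=1: a=1 ⇒ p=20, q=1
i=2: a=8 ⇒ p=179, q=9
i=3: a=1 ⇒ p=199, q=10
fundamental: x₁=199, y₁=10  (since 39601 − 396·100 = 1)

199 10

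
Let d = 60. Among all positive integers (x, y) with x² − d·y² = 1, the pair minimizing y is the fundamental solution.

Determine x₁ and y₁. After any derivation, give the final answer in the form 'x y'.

31 4

d=60: √d = [7; 1,2,1,14] (ℓ=4, even), read p_3/q_3
a_0=7:  p_0=7·1+0=7,  q_0=7·0+1=1
a_1=1:  p_1=1·7+1=8,  q_1=1·1+0=1
a_2=2:  p_2=2·8+7=23,  q_2=2·1+1=3
a_3=1:  p_3=1·23+8=31,  q_3=1·3+1=4
fundamental: x₁=31, y₁=4  (since 961 − 60·16 = 1)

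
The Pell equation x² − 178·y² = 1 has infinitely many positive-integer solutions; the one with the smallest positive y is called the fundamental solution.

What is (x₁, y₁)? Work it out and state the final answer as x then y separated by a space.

1601 120

[13; 2,1,12,1,2,26] for √178; ℓ=6 ⇒ convergent index 5
a_0=13:  p_0=13·1+0=13,  q_0=13·0+1=1
…
a_3=12:  p_3=12·40+27=507,  q_3=12·3+2=38
a_4=1:  p_4=1·507+40=547,  q_4=1·38+3=41
a_5=2:  p_5=2·547+507=1601,  q_5=2·41+38=120
(x₁, y₁) = (1601, 120);  1601² − 178·120² = 1 ✓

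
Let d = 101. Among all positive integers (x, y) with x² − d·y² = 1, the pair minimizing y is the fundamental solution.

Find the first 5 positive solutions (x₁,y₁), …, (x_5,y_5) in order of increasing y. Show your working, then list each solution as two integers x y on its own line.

201 20
80801 8040
32481801 3232060
13057603201 1299280080
5249124005001 522307360100

√101 = [10; 20, …], period ℓ=1 (odd) → k=1
step 0: (10, 1)  from 10·(1,0) + (0,1)
step 1: (201, 20)  from 20·(10,1) + (1,0)
(x₁, y₁) = (201, 20);  201² − 101·20² = 1 ✓
(201+20√101)^2 = 80801 + 8040√101
(201+20√101)^3 = 32481801 + 3232060√101
(201+20√101)^4 = 13057603201 + 1299280080√101
(201+20√101)^5 = 5249124005001 + 522307360100√101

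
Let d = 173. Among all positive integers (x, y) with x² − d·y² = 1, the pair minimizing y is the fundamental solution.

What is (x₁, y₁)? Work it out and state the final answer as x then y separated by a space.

2499849 190060

d=173: √d = [13; 6,1,1,6,26] (ℓ=5, odd), read p_9/q_9
i=0: a=13 ⇒ p=13, q=1
i=1: a=6 ⇒ p=79, q=6
…
i=4: a=6 ⇒ p=1118, q=85
i=5: a=26 ⇒ p=29239, q=2223
…
i=7: a=1 ⇒ p=205791, q=15646
i=8: a=1 ⇒ p=382343, q=29069
i=9: a=6 ⇒ p=2499849, q=190060
→ (2499849, 190060).  Check: 2499849²=6249245022801, 173·190060²=6249245022800, difference 1.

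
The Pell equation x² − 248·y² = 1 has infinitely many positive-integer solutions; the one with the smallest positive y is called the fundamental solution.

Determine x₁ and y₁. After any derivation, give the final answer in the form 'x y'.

[15; 1,2,1,30] for √248; ℓ=4 ⇒ convergent index 3
k=0  a_k=15  p_k/q_k = 15/1
k=1  a_k=1  p_k/q_k = 16/1
k=2  a_k=2  p_k/q_k = 47/3
k=3  a_k=1  p_k/q_k = 63/4
→ (63, 4).  Check: 63²=3969, 248·4²=3968, difference 1.

63 4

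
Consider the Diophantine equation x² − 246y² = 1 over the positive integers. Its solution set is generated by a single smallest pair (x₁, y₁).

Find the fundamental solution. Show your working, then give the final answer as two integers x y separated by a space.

88805 5662

d=246: √d = [15; 1,2,5,1,14,1,5,2,1,30] (ℓ=10, even), read p_9/q_9
i=0: a=15 ⇒ p=15, q=1
…
i=2: a=2 ⇒ p=47, q=3
…
i=5: a=14 ⇒ p=4423, q=282
…
i=8: a=2 ⇒ p=60777, q=3875
i=9: a=1 ⇒ p=88805, q=5662
fundamental: x₁=88805, y₁=5662  (since 7886328025 − 246·32058244 = 1)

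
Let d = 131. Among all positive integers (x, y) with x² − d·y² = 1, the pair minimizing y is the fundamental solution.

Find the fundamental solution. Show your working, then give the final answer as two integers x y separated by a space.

√131 = [11; 2,4,11,4,2,22, …], period ℓ=6 (even) → k=5
step 0: (11, 1)  from 11·(1,0) + (0,1)
step 1: (23, 2)  from 2·(11,1) + (1,0)
step 2: (103, 9)  from 4·(23,2) + (11,1)
…
step 4: (4727, 413)  from 4·(1156,101) + (103,9)
step 5: (10610, 927)  from 2·(4727,413) + (1156,101)
fundamental: x₁=10610, y₁=927  (since 112572100 − 131·859329 = 1)

10610 927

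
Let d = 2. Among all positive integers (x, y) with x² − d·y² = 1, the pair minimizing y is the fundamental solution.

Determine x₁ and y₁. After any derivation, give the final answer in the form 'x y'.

3 2

d=2: √d = [1; 2] (ℓ=1, odd), read p_1/q_1
step 0: (1, 1)  from 1·(1,0) + (0,1)
step 1: (3, 2)  from 2·(1,1) + (1,0)
→ (3, 2).  Check: 3²=9, 2·2²=8, difference 1.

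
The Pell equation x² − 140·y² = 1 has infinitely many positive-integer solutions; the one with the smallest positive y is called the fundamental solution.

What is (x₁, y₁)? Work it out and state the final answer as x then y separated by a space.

√140 = [11; 1,4,1,22, …], period ℓ=4 (even) → k=3
step 0: (11, 1)  from 11·(1,0) + (0,1)
step 1: (12, 1)  from 1·(11,1) + (1,0)
step 2: (59, 5)  from 4·(12,1) + (11,1)
step 3: (71, 6)  from 1·(59,5) + (12,1)
→ (71, 6).  Check: 71²=5041, 140·6²=5040, difference 1.

71 6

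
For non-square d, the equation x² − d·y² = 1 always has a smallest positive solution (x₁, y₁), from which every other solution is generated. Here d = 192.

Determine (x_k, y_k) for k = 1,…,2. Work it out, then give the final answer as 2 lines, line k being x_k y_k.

97 7
18817 1358

√192 = [13; 1,5,1,26, …], period ℓ=4 (even) → k=3
a_0=13:  p_0=13·1+0=13,  q_0=13·0+1=1
a_1=1:  p_1=1·13+1=14,  q_1=1·1+0=1
a_2=5:  p_2=5·14+13=83,  q_2=5·1+1=6
a_3=1:  p_3=1·83+14=97,  q_3=1·6+1=7
(x₁, y₁) = (97, 7);  97² − 192·7² = 1 ✓
k=2:  x_2 = 97·97+192·7·7 = 18817,  y_2 = 97·7+7·97 = 1358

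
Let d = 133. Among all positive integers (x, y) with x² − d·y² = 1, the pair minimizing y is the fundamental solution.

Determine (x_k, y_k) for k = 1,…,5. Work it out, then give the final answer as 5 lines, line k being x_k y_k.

d=133: √d = [11; 1,1,7,5,1,…,1,1,22] (ℓ=16, even), read p_15/q_15
step 0: (11, 1)  from 11·(1,0) + (0,1)
…
step 3: (173, 15)  from 7·(23,2) + (12,1)
…
step 11: (29927, 2595)  from 1·(18948,1643) + (10979,952)
…
step 13: (1210008, 104921)  from 7·(168583,14618) + (29927,2595)
step 14: (1378591, 119539)  from 1·(1210008,104921) + (168583,14618)
step 15: (2588599, 224460)  from 1·(1378591,119539) + (1210008,104921)
→ (2588599, 224460).  Check: 2588599²=6700844782801, 133·224460²=6700844782800, difference 1.
k=2:  x_2 = 2588599·2588599+133·224460·224460 = 13401689565601,  y_2 = 2588599·224460+224460·2588599 = 1162073863080
k=3:  x_3 = 2588599·13401689565601+133·224460·1162073863080 = 69383200415647777399,  y_3 = 2588599·1162073863080+224460·13401689565601 = 6016286479789825380
k=4:  x_4 = 2588599·69383200415647777399+133·224460·6016286479789825380 = 359210566425477440164982401,  y_4 = 2588599·6016286479789825380+224460·69383200415647777399 = 31147506330593762303822160
k=5:  x_5 = 2588599·359210566425477440164982401+133·224460·31147506330593762303822160 = 1859704226076779569066850908714999,  y_5 = 2588599·31147506330593762303822160+224460·359210566425477440164982401 = 161256807479731348725343689282300

2588599 224460
13401689565601 1162073863080
69383200415647777399 6016286479789825380
359210566425477440164982401 31147506330593762303822160
1859704226076779569066850908714999 161256807479731348725343689282300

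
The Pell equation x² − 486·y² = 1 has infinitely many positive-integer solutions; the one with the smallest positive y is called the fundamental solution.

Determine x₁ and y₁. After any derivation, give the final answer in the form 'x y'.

485 22

d=486: √d = [22; 22,44] (ℓ=2, even), read p_1/q_1
a_0=22:  p_0=22·1+0=22,  q_0=22·0+1=1
a_1=22:  p_1=22·22+1=485,  q_1=22·1+0=22
(x₁, y₁) = (485, 22);  485² − 486·22² = 1 ✓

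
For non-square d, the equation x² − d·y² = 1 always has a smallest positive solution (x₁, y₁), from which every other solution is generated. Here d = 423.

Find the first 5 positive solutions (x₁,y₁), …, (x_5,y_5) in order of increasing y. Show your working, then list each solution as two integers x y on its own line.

√423 → a₀=20, period (1,1,3,4,3,1,1,40); ℓ=8 even so k=7
k=0  a_k=20  p_k/q_k = 20/1
…
k=3  a_k=3  p_k/q_k = 144/7
…
k=5  a_k=3  p_k/q_k = 1995/97
k=6  a_k=1  p_k/q_k = 2612/127
k=7  a_k=1  p_k/q_k = 4607/224
fundamental: x₁=4607, y₁=224  (since 21224449 − 423·50176 = 1)
(x_2, y_2) = (4607·4607 + 423·224·224, 4607·224 + 224·4607) = (42448897, 2063936)
(x_3, y_3) = (4607·42448897 + 423·224·2063936, 4607·2063936 + 224·42448897) = (391124132351, 19017106080)
(x_4, y_4) = (4607·391124132351 + 423·224·19017106080, 4607·19017106080 + 224·391124132351) = (3603817713033217, 175223613357184)
(x_5, y_5) = (4607·3603817713033217 + 423·224·175223613357184, 4607·175223613357184 + 224·3603817713033217) = (33205576016763929087, 1614510354455987296)

4607 224
42448897 2063936
391124132351 19017106080
3603817713033217 175223613357184
33205576016763929087 1614510354455987296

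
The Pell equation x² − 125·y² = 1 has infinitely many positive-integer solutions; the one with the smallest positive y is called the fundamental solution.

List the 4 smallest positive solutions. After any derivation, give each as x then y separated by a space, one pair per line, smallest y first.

√125 = [11; 5,1,1,5,22, …], period ℓ=5 (odd) → k=9
a_0=11:  p_0=11·1+0=11,  q_0=11·0+1=1
a_1=5:  p_1=5·11+1=56,  q_1=5·1+0=5
a_2=1:  p_2=1·56+11=67,  q_2=1·5+1=6
a_3=1:  p_3=1·67+56=123,  q_3=1·6+5=11
…
a_5=22:  p_5=22·682+123=15127,  q_5=22·61+11=1353
a_6=5:  p_6=5·15127+682=76317,  q_6=5·1353+61=6826
…
a_8=1:  p_8=1·91444+76317=167761,  q_8=1·8179+6826=15005
a_9=5:  p_9=5·167761+91444=930249,  q_9=5·15005+8179=83204
→ (930249, 83204).  Check: 930249²=865363202001, 125·83204²=865363202000, difference 1.
n=2: (930249,83204)∘(930249,83204) = (930249·930249+125·83204·83204, 930249·83204+83204·930249) = (1730726404001,154800875592)
n=3: (1730726404001,154800875592)∘(930249,83204) = (930249·1730726404001+125·83204·154800875592, 930249·154800875592+83204·1730726404001) = (3220013013190122249,288006719437081612)
n=4: (3220013013190122249,288006719437081612)∘(930249,83204) = (930249·3220013013190122249+125·83204·288006719437081612, 930249·288006719437081612+83204·3220013013190122249) = (5990827771012465337616001,535835925499096664087184)

930249 83204
1730726404001 154800875592
3220013013190122249 288006719437081612
5990827771012465337616001 535835925499096664087184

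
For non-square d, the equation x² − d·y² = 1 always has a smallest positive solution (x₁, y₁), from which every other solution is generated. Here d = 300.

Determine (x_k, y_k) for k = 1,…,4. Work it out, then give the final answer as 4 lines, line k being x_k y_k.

d=300: √d = [17; 3,8,3,34] (ℓ=4, even), read p_3/q_3
k=0  a_k=17  p_k/q_k = 17/1
k=1  a_k=3  p_k/q_k = 52/3
k=2  a_k=8  p_k/q_k = 433/25
k=3  a_k=3  p_k/q_k = 1351/78
→ (1351, 78).  Check: 1351²=1825201, 300·78²=1825200, difference 1.
(x_2, y_2) = (1351·1351 + 300·78·78, 1351·78 + 78·1351) = (3650401, 210756)
(x_3, y_3) = (1351·3650401 + 300·78·210756, 1351·210756 + 78·3650401) = (9863382151, 569462634)
(x_4, y_4) = (1351·9863382151 + 300·78·569462634, 1351·569462634 + 78·9863382151) = (26650854921601, 1538687826312)

1351 78
3650401 210756
9863382151 569462634
26650854921601 1538687826312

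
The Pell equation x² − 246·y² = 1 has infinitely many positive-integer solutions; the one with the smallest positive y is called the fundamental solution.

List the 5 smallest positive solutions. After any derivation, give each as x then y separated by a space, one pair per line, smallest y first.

√246 = [15; 1,2,5,1,14,1,5,2,1,30, …], period ℓ=10 (even) → k=9
a_0=15:  p_0=15·1+0=15,  q_0=15·0+1=1
a_1=1:  p_1=1·15+1=16,  q_1=1·1+0=1
a_2=2:  p_2=2·16+15=47,  q_2=2·1+1=3
a_3=5:  p_3=5·47+16=251,  q_3=5·3+1=16
a_4=1:  p_4=1·251+47=298,  q_4=1·16+3=19
a_5=14:  p_5=14·298+251=4423,  q_5=14·19+16=282
a_6=1:  p_6=1·4423+298=4721,  q_6=1·282+19=301
a_7=5:  p_7=5·4721+4423=28028,  q_7=5·301+282=1787
a_8=2:  p_8=2·28028+4721=60777,  q_8=2·1787+301=3875
a_9=1:  p_9=1·60777+28028=88805,  q_9=1·3875+1787=5662
(x₁, y₁) = (88805, 5662);  88805² − 246·5662² = 1 ✓
n=2: (88805,5662)∘(88805,5662) = (88805·88805+246·5662·5662, 88805·5662+5662·88805) = (15772656049,1005627820)
n=3: (15772656049,1005627820)∘(88805,5662) = (88805·15772656049+246·5662·1005627820, 88805·1005627820+5662·15772656049) = (2801381440774085,178609557104538)
n=4: (2801381440774085,178609557104538)∘(88805,5662) = (88805·2801381440774085+246·5662·178609557104538, 88805·178609557104538+5662·2801381440774085) = (497553357680112580801,31722843436331366360)
n=5: (497553357680112580801,31722843436331366360)∘(88805,5662) = (88805·497553357680112580801+246·5662·31722843436331366360, 88805·31722843436331366360+5662·497553357680112580801) = (88370451854763414035291525,5634294222548204422095062)

88805 5662
15772656049 1005627820
2801381440774085 178609557104538
497553357680112580801 31722843436331366360
88370451854763414035291525 5634294222548204422095062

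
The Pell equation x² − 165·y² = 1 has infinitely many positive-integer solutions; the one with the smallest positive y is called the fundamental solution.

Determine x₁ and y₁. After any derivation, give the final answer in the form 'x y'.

√165 → a₀=12, period (1,5,2,5,1,24); ℓ=6 even so k=5
k=0  a_k=12  p_k/q_k = 12/1
…
k=2  a_k=5  p_k/q_k = 77/6
…
k=4  a_k=5  p_k/q_k = 912/71
k=5  a_k=1  p_k/q_k = 1079/84
(x₁, y₁) = (1079, 84);  1079² − 165·84² = 1 ✓

1079 84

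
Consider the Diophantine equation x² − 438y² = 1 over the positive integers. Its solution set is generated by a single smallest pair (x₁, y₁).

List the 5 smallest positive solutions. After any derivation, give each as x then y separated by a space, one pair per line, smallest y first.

√438 → a₀=20, period (1,12,1,40); ℓ=4 even so k=3
step 0: (20, 1)  from 20·(1,0) + (0,1)
step 1: (21, 1)  from 1·(20,1) + (1,0)
step 2: (272, 13)  from 12·(21,1) + (20,1)
step 3: (293, 14)  from 1·(272,13) + (21,1)
fundamental: x₁=293, y₁=14  (since 85849 − 438·196 = 1)
k=2:  x_2 = 293·293+438·14·14 = 171697,  y_2 = 293·14+14·293 = 8204
k=3:  x_3 = 293·171697+438·14·8204 = 100614149,  y_3 = 293·8204+14·171697 = 4807530
k=4:  x_4 = 293·100614149+438·14·4807530 = 58959719617,  y_4 = 293·4807530+14·100614149 = 2817204376
k=5:  x_5 = 293·58959719617+438·14·2817204376 = 34550295081413,  y_5 = 293·2817204376+14·58959719617 = 1650876956806

293 14
171697 8204
100614149 4807530
58959719617 2817204376
34550295081413 1650876956806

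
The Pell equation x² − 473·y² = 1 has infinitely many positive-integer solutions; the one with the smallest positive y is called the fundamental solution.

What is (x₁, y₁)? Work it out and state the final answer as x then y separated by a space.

√473 = [21; 1,2,1,42, …], period ℓ=4 (even) → k=3
k=0  a_k=21  p_k/q_k = 21/1
…
k=2  a_k=2  p_k/q_k = 65/3
k=3  a_k=1  p_k/q_k = 87/4
(x₁, y₁) = (87, 4);  87² − 473·4² = 1 ✓

87 4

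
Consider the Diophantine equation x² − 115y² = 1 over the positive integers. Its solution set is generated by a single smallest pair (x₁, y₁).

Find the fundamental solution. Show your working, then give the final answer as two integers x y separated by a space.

1126 105

√115 = [10; 1,2,1,1,1,1,1,2,1,20, …], period ℓ=10 (even) → k=9
a_0=10:  p_0=10·1+0=10,  q_0=10·0+1=1
…
a_2=2:  p_2=2·11+10=32,  q_2=2·1+1=3
a_3=1:  p_3=1·32+11=43,  q_3=1·3+1=4
a_4=1:  p_4=1·43+32=75,  q_4=1·4+3=7
…
a_6=1:  p_6=1·118+75=193,  q_6=1·11+7=18
a_7=1:  p_7=1·193+118=311,  q_7=1·18+11=29
a_8=2:  p_8=2·311+193=815,  q_8=2·29+18=76
a_9=1:  p_9=1·815+311=1126,  q_9=1·76+29=105
(x₁, y₁) = (1126, 105);  1126² − 115·105² = 1 ✓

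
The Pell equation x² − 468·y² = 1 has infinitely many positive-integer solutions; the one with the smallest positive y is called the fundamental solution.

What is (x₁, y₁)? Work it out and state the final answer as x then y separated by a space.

[21; 1,1,1,2,1,1,1,42] for √468; ℓ=8 ⇒ convergent index 7
step 0: (21, 1)  from 21·(1,0) + (0,1)
step 1: (22, 1)  from 1·(21,1) + (1,0)
step 2: (43, 2)  from 1·(22,1) + (21,1)
…
step 4: (173, 8)  from 2·(65,3) + (43,2)
step 5: (238, 11)  from 1·(173,8) + (65,3)
step 6: (411, 19)  from 1·(238,11) + (173,8)
step 7: (649, 30)  from 1·(411,19) + (238,11)
→ (649, 30).  Check: 649²=421201, 468·30²=421200, difference 1.

649 30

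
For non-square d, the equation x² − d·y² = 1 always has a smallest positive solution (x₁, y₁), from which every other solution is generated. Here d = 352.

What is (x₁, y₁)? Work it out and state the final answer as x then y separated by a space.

[18; 1,3,5,9,5,3,1,36] for √352; ℓ=8 ⇒ convergent index 7
k=0  a_k=18  p_k/q_k = 18/1
k=1  a_k=1  p_k/q_k = 19/1
k=2  a_k=3  p_k/q_k = 75/4
k=3  a_k=5  p_k/q_k = 394/21
k=4  a_k=9  p_k/q_k = 3621/193
k=5  a_k=5  p_k/q_k = 18499/986
k=6  a_k=3  p_k/q_k = 59118/3151
k=7  a_k=1  p_k/q_k = 77617/4137
→ (77617, 4137).  Check: 77617²=6024398689, 352·4137²=6024398688, difference 1.

77617 4137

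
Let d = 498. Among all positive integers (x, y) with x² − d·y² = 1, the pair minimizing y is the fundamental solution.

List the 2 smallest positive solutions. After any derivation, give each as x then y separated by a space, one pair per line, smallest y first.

[22; 3,6,22,6,3,44] for √498; ℓ=6 ⇒ convergent index 5
a_0=22:  p_0=22·1+0=22,  q_0=22·0+1=1
…
a_4=6:  p_4=6·9395+424=56794,  q_4=6·421+19=2545
a_5=3:  p_5=3·56794+9395=179777,  q_5=3·2545+421=8056
(x₁, y₁) = (179777, 8056);  179777² − 498·8056² = 1 ✓
k=2:  x_2 = 179777·179777+498·8056·8056 = 64639539457,  y_2 = 179777·8056+8056·179777 = 2896567024

179777 8056
64639539457 2896567024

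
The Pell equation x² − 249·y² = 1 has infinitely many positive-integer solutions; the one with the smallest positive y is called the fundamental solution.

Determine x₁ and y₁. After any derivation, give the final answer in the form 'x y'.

√249 → a₀=15, period (1,3,1,1,5,…,3,1,30); ℓ=16 even so k=15
step 0: (15, 1)  from 15·(1,0) + (0,1)
…
step 3: (79, 5)  from 1·(63,4) + (16,1)
step 4: (142, 9)  from 1·(79,5) + (63,4)
step 5: (789, 50)  from 5·(142,9) + (79,5)
…
step 13: (1884116, 119401)  from 1·(1017351,64472) + (866765,54929)
step 14: (6669699, 422675)  from 3·(1884116,119401) + (1017351,64472)
step 15: (8553815, 542076)  from 1·(6669699,422675) + (1884116,119401)
fundamental: x₁=8553815, y₁=542076  (since 73167751054225 − 249·293846389776 = 1)

8553815 542076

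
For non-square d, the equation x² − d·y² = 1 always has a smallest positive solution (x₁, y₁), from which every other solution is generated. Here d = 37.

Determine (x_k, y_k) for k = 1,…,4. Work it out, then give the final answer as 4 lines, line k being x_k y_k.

√37 = [6; 12, …], period ℓ=1 (odd) → k=1
i=0: a=6 ⇒ p=6, q=1
i=1: a=12 ⇒ p=73, q=12
→ (73, 12).  Check: 73²=5329, 37·12²=5328, difference 1.
(73+12√37)^2 = 10657 + 1752√37
(73+12√37)^3 = 1555849 + 255780√37
(73+12√37)^4 = 227143297 + 37342128√37

73 12
10657 1752
1555849 255780
227143297 37342128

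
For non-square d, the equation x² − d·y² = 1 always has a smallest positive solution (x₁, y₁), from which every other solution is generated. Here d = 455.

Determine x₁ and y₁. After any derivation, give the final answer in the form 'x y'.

d=455: √d = [21; 3,42] (ℓ=2, even), read p_1/q_1
k=0  a_k=21  p_k/q_k = 21/1
k=1  a_k=3  p_k/q_k = 64/3
→ (64, 3).  Check: 64²=4096, 455·3²=4095, difference 1.

64 3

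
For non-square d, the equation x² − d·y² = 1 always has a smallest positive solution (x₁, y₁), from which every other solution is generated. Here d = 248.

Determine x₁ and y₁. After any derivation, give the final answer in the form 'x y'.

63 4

√248 → a₀=15, period (1,2,1,30); ℓ=4 even so k=3
i=0: a=15 ⇒ p=15, q=1
i=1: a=1 ⇒ p=16, q=1
i=2: a=2 ⇒ p=47, q=3
i=3: a=1 ⇒ p=63, q=4
→ (63, 4).  Check: 63²=3969, 248·4²=3968, difference 1.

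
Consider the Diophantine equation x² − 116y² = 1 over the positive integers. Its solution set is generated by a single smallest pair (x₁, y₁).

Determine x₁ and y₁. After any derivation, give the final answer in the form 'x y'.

[10; 1,3,2,1,4,1,2,3,1,20] for √116; ℓ=10 ⇒ convergent index 9
k=0  a_k=10  p_k/q_k = 10/1
…
k=2  a_k=3  p_k/q_k = 43/4
k=3  a_k=2  p_k/q_k = 97/9
k=4  a_k=1  p_k/q_k = 140/13
k=5  a_k=4  p_k/q_k = 657/61
…
k=7  a_k=2  p_k/q_k = 2251/209
k=8  a_k=3  p_k/q_k = 7550/701
k=9  a_k=1  p_k/q_k = 9801/910
fundamental: x₁=9801, y₁=910  (since 96059601 − 116·828100 = 1)

9801 910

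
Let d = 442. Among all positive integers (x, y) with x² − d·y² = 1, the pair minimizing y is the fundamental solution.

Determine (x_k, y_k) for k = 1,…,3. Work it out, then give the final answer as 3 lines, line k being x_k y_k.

883 42
1559377 74172
2753858899 130987710

[21; 42] for √442; ℓ=1 ⇒ convergent index 1
i=0: a=21 ⇒ p=21, q=1
i=1: a=42 ⇒ p=883, q=42
fundamental: x₁=883, y₁=42  (since 779689 − 442·1764 = 1)
(x_2, y_2) = (883·883 + 442·42·42, 883·42 + 42·883) = (1559377, 74172)
(x_3, y_3) = (883·1559377 + 442·42·74172, 883·74172 + 42·1559377) = (2753858899, 130987710)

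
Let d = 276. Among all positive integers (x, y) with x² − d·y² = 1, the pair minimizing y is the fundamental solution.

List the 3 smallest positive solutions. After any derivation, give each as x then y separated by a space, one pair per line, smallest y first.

7775 468
120901249 7277400
1880014414175 113163569532

d=276: √d = [16; 1,1,1,1,2,2,2,1,1,1,1,32] (ℓ=12, even), read p_11/q_11
k=0  a_k=16  p_k/q_k = 16/1
…
k=2  a_k=1  p_k/q_k = 33/2
k=3  a_k=1  p_k/q_k = 50/3
…
k=5  a_k=2  p_k/q_k = 216/13
k=6  a_k=2  p_k/q_k = 515/31
…
k=8  a_k=1  p_k/q_k = 1761/106
k=9  a_k=1  p_k/q_k = 3007/181
k=10  a_k=1  p_k/q_k = 4768/287
k=11  a_k=1  p_k/q_k = 7775/468
(x₁, y₁) = (7775, 468);  7775² − 276·468² = 1 ✓
n=2: (7775,468)∘(7775,468) = (7775·7775+276·468·468, 7775·468+468·7775) = (120901249,7277400)
n=3: (120901249,7277400)∘(7775,468) = (7775·120901249+276·468·7277400, 7775·7277400+468·120901249) = (1880014414175,113163569532)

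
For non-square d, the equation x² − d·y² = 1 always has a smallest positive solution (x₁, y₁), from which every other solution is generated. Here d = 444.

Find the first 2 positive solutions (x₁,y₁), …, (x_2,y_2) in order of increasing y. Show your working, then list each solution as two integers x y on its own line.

295 14
174049 8260

d=444: √d = [21; 14,42] (ℓ=2, even), read p_1/q_1
i=0: a=21 ⇒ p=21, q=1
i=1: a=14 ⇒ p=295, q=14
(x₁, y₁) = (295, 14);  295² − 444·14² = 1 ✓
(x_2, y_2) = (295·295 + 444·14·14, 295·14 + 14·295) = (174049, 8260)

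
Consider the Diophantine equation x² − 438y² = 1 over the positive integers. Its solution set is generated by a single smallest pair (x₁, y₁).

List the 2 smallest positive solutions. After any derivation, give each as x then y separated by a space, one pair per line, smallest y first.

293 14
171697 8204

[20; 1,12,1,40] for √438; ℓ=4 ⇒ convergent index 3
step 0: (20, 1)  from 20·(1,0) + (0,1)
…
step 2: (272, 13)  from 12·(21,1) + (20,1)
step 3: (293, 14)  from 1·(272,13) + (21,1)
→ (293, 14).  Check: 293²=85849, 438·14²=85848, difference 1.
(x_2, y_2) = (293·293 + 438·14·14, 293·14 + 14·293) = (171697, 8204)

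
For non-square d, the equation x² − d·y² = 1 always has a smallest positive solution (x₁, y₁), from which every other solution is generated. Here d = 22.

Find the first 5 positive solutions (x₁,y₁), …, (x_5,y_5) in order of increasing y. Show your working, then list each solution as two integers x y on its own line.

197 42
77617 16548
30580901 6519870
12048797377 2568812232
4747195585637 1012105499538

d=22: √d = [4; 1,2,4,2,1,8] (ℓ=6, even), read p_5/q_5
i=0: a=4 ⇒ p=4, q=1
i=1: a=1 ⇒ p=5, q=1
i=2: a=2 ⇒ p=14, q=3
…
i=4: a=2 ⇒ p=136, q=29
i=5: a=1 ⇒ p=197, q=42
→ (197, 42).  Check: 197²=38809, 22·42²=38808, difference 1.
n=2: (197,42)∘(197,42) = (197·197+22·42·42, 197·42+42·197) = (77617,16548)
n=3: (77617,16548)∘(197,42) = (197·77617+22·42·16548, 197·16548+42·77617) = (30580901,6519870)
n=4: (30580901,6519870)∘(197,42) = (197·30580901+22·42·6519870, 197·6519870+42·30580901) = (12048797377,2568812232)
n=5: (12048797377,2568812232)∘(197,42) = (197·12048797377+22·42·2568812232, 197·2568812232+42·12048797377) = (4747195585637,1012105499538)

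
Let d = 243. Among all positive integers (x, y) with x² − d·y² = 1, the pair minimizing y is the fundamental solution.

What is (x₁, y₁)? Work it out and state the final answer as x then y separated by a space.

70226 4505

√243 = [15; 1,1,2,3,15,3,2,1,1,30, …], period ℓ=10 (even) → k=9
a_0=15:  p_0=15·1+0=15,  q_0=15·0+1=1
…
a_2=1:  p_2=1·16+15=31,  q_2=1·1+1=2
…
a_5=15:  p_5=15·265+78=4053,  q_5=15·17+5=260
a_6=3:  p_6=3·4053+265=12424,  q_6=3·260+17=797
…
a_8=1:  p_8=1·28901+12424=41325,  q_8=1·1854+797=2651
a_9=1:  p_9=1·41325+28901=70226,  q_9=1·2651+1854=4505
→ (70226, 4505).  Check: 70226²=4931691076, 243·4505²=4931691075, difference 1.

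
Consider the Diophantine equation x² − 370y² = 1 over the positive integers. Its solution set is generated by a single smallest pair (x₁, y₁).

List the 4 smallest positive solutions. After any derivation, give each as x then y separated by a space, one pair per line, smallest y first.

213859 11118
91471343761 4755368724
39123940210553539 2033956799880714
16734013458886067250241 869959934526623861928

d=370: √d = [19; 4,4,38] (ℓ=3, odd), read p_5/q_5
a_0=19:  p_0=19·1+0=19,  q_0=19·0+1=1
a_1=4:  p_1=4·19+1=77,  q_1=4·1+0=4
…
a_4=4:  p_4=4·12503+327=50339,  q_4=4·650+17=2617
a_5=4:  p_5=4·50339+12503=213859,  q_5=4·2617+650=11118
(x₁, y₁) = (213859, 11118);  213859² − 370·11118² = 1 ✓
n=2: (213859,11118)∘(213859,11118) = (213859·213859+370·11118·11118, 213859·11118+11118·213859) = (91471343761,4755368724)
n=3: (91471343761,4755368724)∘(213859,11118) = (213859·91471343761+370·11118·4755368724, 213859·4755368724+11118·91471343761) = (39123940210553539,2033956799880714)
n=4: (39123940210553539,2033956799880714)∘(213859,11118) = (213859·39123940210553539+370·11118·2033956799880714, 213859·2033956799880714+11118·39123940210553539) = (16734013458886067250241,869959934526623861928)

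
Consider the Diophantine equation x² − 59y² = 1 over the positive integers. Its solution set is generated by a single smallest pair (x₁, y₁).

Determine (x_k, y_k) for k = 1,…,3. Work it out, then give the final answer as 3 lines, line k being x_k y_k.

530 69
561799 73140
595506410 77528331

d=59: √d = [7; 1,2,7,2,1,14] (ℓ=6, even), read p_5/q_5
i=0: a=7 ⇒ p=7, q=1
i=1: a=1 ⇒ p=8, q=1
…
i=4: a=2 ⇒ p=361, q=47
i=5: a=1 ⇒ p=530, q=69
→ (530, 69).  Check: 530²=280900, 59·69²=280899, difference 1.
n=2: (530,69)∘(530,69) = (530·530+59·69·69, 530·69+69·530) = (561799,73140)
n=3: (561799,73140)∘(530,69) = (530·561799+59·69·73140, 530·73140+69·561799) = (595506410,77528331)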